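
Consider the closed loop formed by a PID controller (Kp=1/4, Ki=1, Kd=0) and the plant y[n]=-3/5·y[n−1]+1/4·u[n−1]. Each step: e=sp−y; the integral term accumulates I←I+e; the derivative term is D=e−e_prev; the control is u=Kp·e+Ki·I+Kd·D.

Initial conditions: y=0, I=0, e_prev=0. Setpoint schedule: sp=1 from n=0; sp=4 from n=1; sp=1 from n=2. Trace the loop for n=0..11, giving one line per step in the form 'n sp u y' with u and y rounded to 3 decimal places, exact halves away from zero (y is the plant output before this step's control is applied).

(exact arithmetic carried between steps; '≈' marks a value shown rounded to 6 d.p. or computed from one; I and e_prev carry over from the previous line; the table rounds u and y to 3 d.p., halves away from zero)
n=0: y=0, sp=1, e=sp−y=1; I=1, D=e−e_prev=1; u=1/4·1+1·1+0·1=1.25; next y=-3/5·0+1/4·1.25=0.3125
n=1: y=0.3125, sp=4, e=sp−y=3.6875; I=4.6875, D=e−e_prev=2.6875; u=1/4·3.6875+1·4.6875+0·2.6875=5.609375; next y=-3/5·0.3125+1/4·5.609375≈1.214844
n=2: y≈1.214844, sp=1, e=sp−y≈-0.214844; I≈4.472656, D=e−e_prev≈-3.902344; u=1/4·(-0.214844)+1·4.472656+0·(-3.902344)≈4.418945; next y=-3/5·1.214844+1/4·4.418945≈0.375830
n=3: y≈0.375830, sp=1, e=sp−y≈0.624170; I≈5.096826, D=e−e_prev≈0.839014; u=1/4·0.624170+1·5.096826+0·0.839014≈5.252869; next y=-3/5·0.375830+1/4·5.252869≈1.087719
n=4: y≈1.087719, sp=1, e=sp−y≈-0.087719; I≈5.009107, D=e−e_prev≈-0.711889; u=1/4·(-0.087719)+1·5.009107+0·(-0.711889)≈4.987177; next y=-3/5·1.087719+1/4·4.987177≈0.594163
n=5: y≈0.594163, sp=1, e=sp−y≈0.405837; I≈5.414944, D=e−e_prev≈0.493556; u=1/4·0.405837+1·5.414944+0·0.493556≈5.516403; next y=-3/5·0.594163+1/4·5.516403≈1.022603
n=6: y≈1.022603, sp=1, e=sp−y≈-0.022603; I≈5.392341, D=e−e_prev≈-0.428440; u=1/4·(-0.022603)+1·5.392341+0·(-0.428440)≈5.386690; next y=-3/5·1.022603+1/4·5.386690≈0.733111
n=7: y≈0.733111, sp=1, e=sp−y≈0.266889; I≈5.659230, D=e−e_prev≈0.289492; u=1/4·0.266889+1·5.659230+0·0.289492≈5.725953; next y=-3/5·0.733111+1/4·5.725953≈0.991622
n=8: y≈0.991622, sp=1, e=sp−y≈0.008378; I≈5.667609, D=e−e_prev≈-0.258511; u=1/4·0.008378+1·5.667609+0·(-0.258511)≈5.669703; next y=-3/5·0.991622+1/4·5.669703≈0.822453
n=9: y≈0.822453, sp=1, e=sp−y≈0.177547; I≈5.845156, D=e−e_prev≈0.169169; u=1/4·0.177547+1·5.845156+0·0.169169≈5.889543; next y=-3/5·0.822453+1/4·5.889543≈0.978914
n=10: y≈0.978914, sp=1, e=sp−y≈0.021086; I≈5.866242, D=e−e_prev≈-0.156461; u=1/4·0.021086+1·5.866242+0·(-0.156461)≈5.871513; next y=-3/5·0.978914+1/4·5.871513≈0.880530
n=11: y≈0.880530, sp=1, e=sp−y≈0.119470; I≈5.985712, D=e−e_prev≈0.098384; u=1/4·0.119470+1·5.985712+0·0.098384≈6.015579; next y=-3/5·0.880530+1/4·6.015579≈0.975577

0 1 1.250 0.000
1 4 5.609 0.313
2 1 4.419 1.215
3 1 5.253 0.376
4 1 4.987 1.088
5 1 5.516 0.594
6 1 5.387 1.023
7 1 5.726 0.733
8 1 5.670 0.992
9 1 5.890 0.822
10 1 5.872 0.979
11 1 6.016 0.881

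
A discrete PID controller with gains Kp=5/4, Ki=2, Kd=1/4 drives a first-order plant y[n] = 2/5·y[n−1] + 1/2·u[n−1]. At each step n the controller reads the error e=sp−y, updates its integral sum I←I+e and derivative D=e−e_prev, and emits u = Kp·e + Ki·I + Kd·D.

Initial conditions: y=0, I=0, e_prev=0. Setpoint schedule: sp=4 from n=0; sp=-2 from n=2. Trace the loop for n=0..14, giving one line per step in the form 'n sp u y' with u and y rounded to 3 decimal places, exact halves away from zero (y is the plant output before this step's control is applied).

0 4 14.000 0.000
1 4 -3.500 7.000
2 -2 -7.925 1.050
3 -2 2.061 -3.543
4 -2 -7.048 -0.386
5 -2 2.037 -3.679
6 -2 -6.718 -0.453
7 -2 1.800 -3.540
8 -2 -6.476 -0.516
9 -2 1.561 -3.444
10 -2 -6.247 -0.597
11 -2 1.338 -3.363
12 -2 -6.031 -0.676
13 -2 1.127 -3.286
14 -2 -5.826 -0.751

(exact arithmetic carried between steps; '≈' marks a value shown rounded to 6 d.p. or computed from one; I and e_prev carry over from the previous line; the table rounds u and y to 3 d.p., halves away from zero)
n=0: y=0, sp=4, e=sp−y=4; I=4, D=e−e_prev=4; u=5/4·4+2·4+1/4·4=14; next y=2/5·0+1/2·14=7
n=1: y=7, sp=4, e=sp−y=-3; I=1, D=e−e_prev=-7; u=5/4·(-3)+2·1+1/4·(-7)=-3.5; next y=2/5·7+1/2·(-3.5)=1.05
n=2: y=1.05, sp=-2, e=sp−y=-3.05; I=-2.05, D=e−e_prev=-0.05; u=5/4·(-3.05)+2·(-2.05)+1/4·(-0.05)=-7.925; next y=2/5·1.05+1/2·(-7.925)=-3.5425
n=3: y=-3.5425, sp=-2, e=sp−y=1.5425; I=-0.5075, D=e−e_prev=4.5925; u=5/4·1.5425+2·(-0.5075)+1/4·4.5925=2.06125; next y=2/5·(-3.5425)+1/2·2.06125=-0.386375
n=4: y=-0.386375, sp=-2, e=sp−y=-1.613625; I=-2.121125, D=e−e_prev=-3.156125; u=5/4·(-1.613625)+2·(-2.121125)+1/4·(-3.156125)≈-7.048313; next y=2/5·(-0.386375)+1/2·(-7.048313)≈-3.678706
n=5: y≈-3.678706, sp=-2, e=sp−y≈1.678706; I≈-0.442419, D=e−e_prev≈3.292331; u=5/4·1.678706+2·(-0.442419)+1/4·3.292331≈2.036628; next y=2/5·(-3.678706)+1/2·2.036628≈-0.453168
n=6: y≈-0.453168, sp=-2, e=sp−y≈-1.546832; I≈-1.989250, D=e−e_prev≈-3.225538; u=5/4·(-1.546832)+2·(-1.989250)+1/4·(-3.225538)≈-6.718425; next y=2/5·(-0.453168)+1/2·(-6.718425)≈-3.540480
n=7: y≈-3.540480, sp=-2, e=sp−y≈1.540480; I≈-0.448771, D=e−e_prev≈3.087311; u=5/4·1.540480+2·(-0.448771)+1/4·3.087311≈1.799886; next y=2/5·(-3.540480)+1/2·1.799886≈-0.516249
n=8: y≈-0.516249, sp=-2, e=sp−y≈-1.483751; I≈-1.932522, D=e−e_prev≈-3.024231; u=5/4·(-1.483751)+2·(-1.932522)+1/4·(-3.024231)≈-6.475790; next y=2/5·(-0.516249)+1/2·(-6.475790)≈-3.444395
n=9: y≈-3.444395, sp=-2, e=sp−y≈1.444395; I≈-0.488127, D=e−e_prev≈2.928146; u=5/4·1.444395+2·(-0.488127)+1/4·2.928146≈1.561276; next y=2/5·(-3.444395)+1/2·1.561276≈-0.597120
n=10: y≈-0.597120, sp=-2, e=sp−y≈-1.402880; I≈-1.891007, D=e−e_prev≈-2.847275; u=5/4·(-1.402880)+2·(-1.891007)+1/4·(-2.847275)≈-6.247433; next y=2/5·(-0.597120)+1/2·(-6.247433)≈-3.362564
n=11: y≈-3.362564, sp=-2, e=sp−y≈1.362564; I≈-0.528443, D=e−e_prev≈2.765444; u=5/4·1.362564+2·(-0.528443)+1/4·2.765444≈1.337681; next y=2/5·(-3.362564)+1/2·1.337681≈-0.676185
n=12: y≈-0.676185, sp=-2, e=sp−y≈-1.323815; I≈-1.852257, D=e−e_prev≈-2.686379; u=5/4·(-1.323815)+2·(-1.852257)+1/4·(-2.686379)≈-6.030878; next y=2/5·(-0.676185)+1/2·(-6.030878)≈-3.285913
n=13: y≈-3.285913, sp=-2, e=sp−y≈1.285913; I≈-0.566344, D=e−e_prev≈2.609728; u=5/4·1.285913+2·(-0.566344)+1/4·2.609728≈1.127135; next y=2/5·(-3.285913)+1/2·1.127135≈-0.750798
n=14: y≈-0.750798, sp=-2, e=sp−y≈-1.249202; I≈-1.815546, D=e−e_prev≈-2.535115; u=5/4·(-1.249202)+2·(-1.815546)+1/4·(-2.535115)≈-5.826375; next y=2/5·(-0.750798)+1/2·(-5.826375)≈-3.213506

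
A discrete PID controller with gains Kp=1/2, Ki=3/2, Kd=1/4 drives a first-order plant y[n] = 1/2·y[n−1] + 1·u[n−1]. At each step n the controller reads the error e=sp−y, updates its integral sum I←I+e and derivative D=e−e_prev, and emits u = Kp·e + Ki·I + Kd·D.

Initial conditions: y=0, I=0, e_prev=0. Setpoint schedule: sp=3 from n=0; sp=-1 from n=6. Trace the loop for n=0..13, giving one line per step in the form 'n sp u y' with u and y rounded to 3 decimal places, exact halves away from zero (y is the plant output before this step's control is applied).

(exact arithmetic carried between steps; '≈' marks a value shown rounded to 6 d.p. or computed from one; I and e_prev carry over from the previous line; the table rounds u and y to 3 d.p., halves away from zero)
n=0: y=0, sp=3, e=sp−y=3; I=3, D=e−e_prev=3; u=1/2·3+3/2·3+1/4·3=6.75; next y=1/2·0+1·6.75=6.75
n=1: y=6.75, sp=3, e=sp−y=-3.75; I=-0.75, D=e−e_prev=-6.75; u=1/2·(-3.75)+3/2·(-0.75)+1/4·(-6.75)=-4.6875; next y=1/2·6.75+1·(-4.6875)=-1.3125
n=2: y=-1.3125, sp=3, e=sp−y=4.3125; I=3.5625, D=e−e_prev=8.0625; u=1/2·4.3125+3/2·3.5625+1/4·8.0625=9.515625; next y=1/2·(-1.3125)+1·9.515625=8.859375
n=3: y=8.859375, sp=3, e=sp−y=-5.859375; I=-2.296875, D=e−e_prev=-10.171875; u=1/2·(-5.859375)+3/2·(-2.296875)+1/4·(-10.171875)≈-8.917969; next y=1/2·8.859375+1·(-8.917969)≈-4.488281
n=4: y≈-4.488281, sp=3, e=sp−y≈7.488281; I≈5.191406, D=e−e_prev≈13.347656; u=1/2·7.488281+3/2·5.191406+1/4·13.347656≈14.868164; next y=1/2·(-4.488281)+1·14.868164≈12.624023
n=5: y≈12.624023, sp=3, e=sp−y≈-9.624023; I≈-4.432617, D=e−e_prev≈-17.112305; u=1/2·(-9.624023)+3/2·(-4.432617)+1/4·(-17.112305)≈-15.739014; next y=1/2·12.624023+1·(-15.739014)≈-9.427002
n=6: y≈-9.427002, sp=-1, e=sp−y≈8.427002; I≈3.994385, D=e−e_prev≈18.051025; u=1/2·8.427002+3/2·3.994385+1/4·18.051025≈14.717834; next y=1/2·(-9.427002)+1·14.717834≈10.004333
n=7: y≈10.004333, sp=-1, e=sp−y≈-11.004333; I≈-7.009949, D=e−e_prev≈-19.431335; u=1/2·(-11.004333)+3/2·(-7.009949)+1/4·(-19.431335)≈-20.874924; next y=1/2·10.004333+1·(-20.874924)≈-15.872757
n=8: y≈-15.872757, sp=-1, e=sp−y≈14.872757; I≈7.862808, D=e−e_prev≈25.877090; u=1/2·14.872757+3/2·7.862808+1/4·25.877090≈25.699863; next y=1/2·(-15.872757)+1·25.699863≈17.763485
n=9: y≈17.763485, sp=-1, e=sp−y≈-18.763485; I≈-10.900677, D=e−e_prev≈-33.636242; u=1/2·(-18.763485)+3/2·(-10.900677)+1/4·(-33.636242)≈-34.141818; next y=1/2·17.763485+1·(-34.141818)≈-25.260076
n=10: y≈-25.260076, sp=-1, e=sp−y≈24.260076; I≈13.359399, D=e−e_prev≈43.023561; u=1/2·24.260076+3/2·13.359399+1/4·43.023561≈42.925026; next y=1/2·(-25.260076)+1·42.925026≈30.294988
n=11: y≈30.294988, sp=-1, e=sp−y≈-31.294988; I≈-17.935590, D=e−e_prev≈-55.555064; u=1/2·(-31.294988)+3/2·(-17.935590)+1/4·(-55.555064)≈-56.439645; next y=1/2·30.294988+1·(-56.439645)≈-41.292150
n=12: y≈-41.292150, sp=-1, e=sp−y≈40.292150; I≈22.356561, D=e−e_prev≈71.587139; u=1/2·40.292150+3/2·22.356561+1/4·71.587139≈71.577701; next y=1/2·(-41.292150)+1·71.577701≈50.931626
n=13: y≈50.931626, sp=-1, e=sp−y≈-51.931626; I≈-29.575065, D=e−e_prev≈-92.223776; u=1/2·(-51.931626)+3/2·(-29.575065)+1/4·(-92.223776)≈-93.384355; next y=1/2·50.931626+1·(-93.384355)≈-67.918542

0 3 6.750 0.000
1 3 -4.688 6.750
2 3 9.516 -1.313
3 3 -8.918 8.859
4 3 14.868 -4.488
5 3 -15.739 12.624
6 -1 14.718 -9.427
7 -1 -20.875 10.004
8 -1 25.700 -15.873
9 -1 -34.142 17.763
10 -1 42.925 -25.260
11 -1 -56.440 30.295
12 -1 71.578 -41.292
13 -1 -93.384 50.932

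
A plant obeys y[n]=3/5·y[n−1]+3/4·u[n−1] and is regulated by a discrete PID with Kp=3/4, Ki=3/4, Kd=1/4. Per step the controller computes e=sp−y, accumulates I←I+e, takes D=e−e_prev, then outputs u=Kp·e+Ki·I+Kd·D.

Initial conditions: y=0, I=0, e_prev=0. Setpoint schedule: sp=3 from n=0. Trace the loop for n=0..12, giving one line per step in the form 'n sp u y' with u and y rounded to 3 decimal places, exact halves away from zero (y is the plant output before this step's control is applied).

0 3 5.250 0.000
1 3 -0.141 3.938
2 3 3.081 2.257
3 3 0.754 3.665
4 3 2.183 2.765
5 3 1.204 3.296
6 3 1.842 2.881
7 3 1.427 3.110
8 3 1.706 2.936
9 3 1.527 3.041
10 3 1.647 2.970
11 3 1.569 3.017
12 3 1.621 2.987

(exact arithmetic carried between steps; '≈' marks a value shown rounded to 6 d.p. or computed from one; I and e_prev carry over from the previous line; the table rounds u and y to 3 d.p., halves away from zero)
n=0: y=0, sp=3, e=sp−y=3; I=3, D=e−e_prev=3; u=3/4·3+3/4·3+1/4·3=5.25; next y=3/5·0+3/4·5.25=3.9375
n=1: y=3.9375, sp=3, e=sp−y=-0.9375; I=2.0625, D=e−e_prev=-3.9375; u=3/4·(-0.9375)+3/4·2.0625+1/4·(-3.9375)=-0.140625; next y=3/5·3.9375+3/4·(-0.140625)≈2.257031
n=2: y≈2.257031, sp=3, e=sp−y≈0.742969; I≈2.805469, D=e−e_prev≈1.680469; u=3/4·0.742969+3/4·2.805469+1/4·1.680469≈3.081445; next y=3/5·2.257031+3/4·3.081445≈3.665303
n=3: y≈3.665303, sp=3, e=sp−y≈-0.665303; I≈2.140166, D=e−e_prev≈-1.408271; u=3/4·(-0.665303)+3/4·2.140166+1/4·(-1.408271)≈0.754080; next y=3/5·3.665303+3/4·0.754080≈2.764741
n=4: y≈2.764741, sp=3, e=sp−y≈0.235259; I≈2.375425, D=e−e_prev≈0.900561; u=3/4·0.235259+3/4·2.375425+1/4·0.900561≈2.183153; next y=3/5·2.764741+3/4·2.183153≈3.296209
n=5: y≈3.296209, sp=3, e=sp−y≈-0.296209; I≈2.079215, D=e−e_prev≈-0.531468; u=3/4·(-0.296209)+3/4·2.079215+1/4·(-0.531468)≈1.204387; next y=3/5·3.296209+3/4·1.204387≈2.881016
n=6: y≈2.881016, sp=3, e=sp−y≈0.118984; I≈2.198199, D=e−e_prev≈0.415193; u=3/4·0.118984+3/4·2.198199+1/4·0.415193≈1.841686; next y=3/5·2.881016+3/4·1.841686≈3.109874
n=7: y≈3.109874, sp=3, e=sp−y≈-0.109874; I≈2.088325, D=e−e_prev≈-0.228858; u=3/4·(-0.109874)+3/4·2.088325+1/4·(-0.228858)≈1.426624; next y=3/5·3.109874+3/4·1.426624≈2.935892
n=8: y≈2.935892, sp=3, e=sp−y≈0.064108; I≈2.152433, D=e−e_prev≈0.173981; u=3/4·0.064108+3/4·2.152433+1/4·0.173981≈1.705901; next y=3/5·2.935892+3/4·1.705901≈3.040961
n=9: y≈3.040961, sp=3, e=sp−y≈-0.040961; I≈2.111472, D=e−e_prev≈-0.105069; u=3/4·(-0.040961)+3/4·2.111472+1/4·(-0.105069)≈1.526616; next y=3/5·3.040961+3/4·1.526616≈2.969539
n=10: y≈2.969539, sp=3, e=sp−y≈0.030461; I≈2.141933, D=e−e_prev≈0.071422; u=3/4·0.030461+3/4·2.141933+1/4·0.071422≈1.647152; next y=3/5·2.969539+3/4·1.647152≈3.017087
n=11: y≈3.017087, sp=3, e=sp−y≈-0.017087; I≈2.124846, D=e−e_prev≈-0.047548; u=3/4·(-0.017087)+3/4·2.124846+1/4·(-0.047548)≈1.568933; next y=3/5·3.017087+3/4·1.568933≈2.986952
n=12: y≈2.986952, sp=3, e=sp−y≈0.013048; I≈2.137895, D=e−e_prev≈0.030135; u=3/4·0.013048+3/4·2.137895+1/4·0.030135≈1.620741; next y=3/5·2.986952+3/4·1.620741≈3.007727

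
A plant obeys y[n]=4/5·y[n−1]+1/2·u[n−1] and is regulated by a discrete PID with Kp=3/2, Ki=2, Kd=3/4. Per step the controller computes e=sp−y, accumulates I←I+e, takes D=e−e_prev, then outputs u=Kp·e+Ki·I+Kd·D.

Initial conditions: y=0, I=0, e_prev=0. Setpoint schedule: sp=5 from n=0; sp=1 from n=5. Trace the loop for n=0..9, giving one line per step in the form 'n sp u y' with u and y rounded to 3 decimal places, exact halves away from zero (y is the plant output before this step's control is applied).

(exact arithmetic carried between steps; '≈' marks a value shown rounded to 6 d.p. or computed from one; I and e_prev carry over from the previous line; the table rounds u and y to 3 d.p., halves away from zero)
n=0: y=0, sp=5, e=sp−y=5; I=5, D=e−e_prev=5; u=3/2·5+2·5+3/4·5=21.25; next y=4/5·0+1/2·21.25=10.625
n=1: y=10.625, sp=5, e=sp−y=-5.625; I=-0.625, D=e−e_prev=-10.625; u=3/2·(-5.625)+2·(-0.625)+3/4·(-10.625)=-17.65625; next y=4/5·10.625+1/2·(-17.65625)=-0.328125
n=2: y=-0.328125, sp=5, e=sp−y=5.328125; I=4.703125, D=e−e_prev=10.953125; u=3/2·5.328125+2·4.703125+3/4·10.953125≈25.613281; next y=4/5·(-0.328125)+1/2·25.613281≈12.544141
n=3: y≈12.544141, sp=5, e=sp−y≈-7.544141; I≈-2.841016, D=e−e_prev≈-12.872266; u=3/2·(-7.544141)+2·(-2.841016)+3/4·(-12.872266)≈-26.652441; next y=4/5·12.544141+1/2·(-26.652441)≈-3.290908
n=4: y≈-3.290908, sp=5, e=sp−y≈8.290908; I≈5.449893, D=e−e_prev≈15.835049; u=3/2·8.290908+2·5.449893+3/4·15.835049≈35.212434; next y=4/5·(-3.290908)+1/2·35.212434≈14.973490
n=5: y≈14.973490, sp=1, e=sp−y≈-13.973490; I≈-8.523598, D=e−e_prev≈-22.264399; u=3/2·(-13.973490)+2·(-8.523598)+3/4·(-22.264399)≈-54.705731; next y=4/5·14.973490+1/2·(-54.705731)≈-15.374073
n=6: y≈-15.374073, sp=1, e=sp−y≈16.374073; I≈7.850475, D=e−e_prev≈30.347563; u=3/2·16.374073+2·7.850475+3/4·30.347563≈63.022732; next y=4/5·(-15.374073)+1/2·63.022732≈19.212108
n=7: y≈19.212108, sp=1, e=sp−y≈-18.212108; I≈-10.361633, D=e−e_prev≈-34.586180; u=3/2·(-18.212108)+2·(-10.361633)+3/4·(-34.586180)≈-73.981062; next y=4/5·19.212108+1/2·(-73.981062)≈-21.620845
n=8: y≈-21.620845, sp=1, e=sp−y≈22.620845; I≈12.259212, D=e−e_prev≈40.832953; u=3/2·22.620845+2·12.259212+3/4·40.832953≈89.074406; next y=4/5·(-21.620845)+1/2·89.074406≈27.240527
n=9: y≈27.240527, sp=1, e=sp−y≈-26.240527; I≈-13.981315, D=e−e_prev≈-48.861372; u=3/2·(-26.240527)+2·(-13.981315)+3/4·(-48.861372)≈-103.969450; next y=4/5·27.240527+1/2·(-103.969450)≈-30.192303

0 5 21.250 0.000
1 5 -17.656 10.625
2 5 25.613 -0.328
3 5 -26.652 12.544
4 5 35.212 -3.291
5 1 -54.706 14.973
6 1 63.023 -15.374
7 1 -73.981 19.212
8 1 89.074 -21.621
9 1 -103.969 27.241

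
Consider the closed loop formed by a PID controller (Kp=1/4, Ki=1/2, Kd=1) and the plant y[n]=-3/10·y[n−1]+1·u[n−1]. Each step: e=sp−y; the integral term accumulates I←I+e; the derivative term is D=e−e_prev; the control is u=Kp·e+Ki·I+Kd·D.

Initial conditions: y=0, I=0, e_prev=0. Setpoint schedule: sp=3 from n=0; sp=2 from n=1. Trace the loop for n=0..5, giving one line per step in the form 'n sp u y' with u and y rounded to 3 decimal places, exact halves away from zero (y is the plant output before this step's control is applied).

0 3 5.250 0.000
1 2 -7.188 5.250
2 2 21.959 -8.763
3 2 -45.035 24.588
4 2 111.771 -52.412
5 2 -252.860 127.495

(exact arithmetic carried between steps; '≈' marks a value shown rounded to 6 d.p. or computed from one; I and e_prev carry over from the previous line; the table rounds u and y to 3 d.p., halves away from zero)
n=0: y=0, sp=3, e=sp−y=3; I=3, D=e−e_prev=3; u=1/4·3+1/2·3+1·3=5.25; next y=-3/10·0+1·5.25=5.25
n=1: y=5.25, sp=2, e=sp−y=-3.25; I=-0.25, D=e−e_prev=-6.25; u=1/4·(-3.25)+1/2·(-0.25)+1·(-6.25)=-7.1875; next y=-3/10·5.25+1·(-7.1875)=-8.7625
n=2: y=-8.7625, sp=2, e=sp−y=10.7625; I=10.5125, D=e−e_prev=14.0125; u=1/4·10.7625+1/2·10.5125+1·14.0125=21.959375; next y=-3/10·(-8.7625)+1·21.959375=24.588125
n=3: y=24.588125, sp=2, e=sp−y=-22.588125; I=-12.075625, D=e−e_prev=-33.350625; u=1/4·(-22.588125)+1/2·(-12.075625)+1·(-33.350625)≈-45.035469; next y=-3/10·24.588125+1·(-45.035469)≈-52.411906
n=4: y≈-52.411906, sp=2, e=sp−y≈54.411906; I≈42.336281, D=e−e_prev≈77.000031; u=1/4·54.411906+1/2·42.336281+1·77.000031≈111.771148; next y=-3/10·(-52.411906)+1·111.771148≈127.494720
n=5: y≈127.494720, sp=2, e=sp−y≈-125.494720; I≈-83.158439, D=e−e_prev≈-179.906627; u=1/4·(-125.494720)+1/2·(-83.158439)+1·(-179.906627)≈-252.859526; next y=-3/10·127.494720+1·(-252.859526)≈-291.107942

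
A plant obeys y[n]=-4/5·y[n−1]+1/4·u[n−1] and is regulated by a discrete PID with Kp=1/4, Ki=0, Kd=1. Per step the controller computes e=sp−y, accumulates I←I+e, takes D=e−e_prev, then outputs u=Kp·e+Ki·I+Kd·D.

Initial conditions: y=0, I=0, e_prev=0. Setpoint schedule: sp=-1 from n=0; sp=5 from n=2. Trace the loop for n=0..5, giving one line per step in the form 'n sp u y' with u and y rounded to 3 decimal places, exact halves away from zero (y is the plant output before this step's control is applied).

0 -1 -1.250 0.000
1 -1 0.141 -0.313
2 5 6.581 0.285
3 5 -0.236 1.417
4 5 4.158 -1.193
5 5 -2.435 1.994

(exact arithmetic carried between steps; '≈' marks a value shown rounded to 6 d.p. or computed from one; I and e_prev carry over from the previous line; the table rounds u and y to 3 d.p., halves away from zero)
n=0: y=0, sp=-1, e=sp−y=-1; I=-1, D=e−e_prev=-1; u=1/4·(-1)+0·(-1)+1·(-1)=-1.25; next y=-4/5·0+1/4·(-1.25)=-0.3125
n=1: y=-0.3125, sp=-1, e=sp−y=-0.6875; I=-1.6875, D=e−e_prev=0.3125; u=1/4·(-0.6875)+0·(-1.6875)+1·0.3125=0.140625; next y=-4/5·(-0.3125)+1/4·0.140625≈0.285156
n=2: y≈0.285156, sp=5, e=sp−y≈4.714844; I≈3.027344, D=e−e_prev≈5.402344; u=1/4·4.714844+0·3.027344+1·5.402344≈6.581055; next y=-4/5·0.285156+1/4·6.581055≈1.417139
n=3: y≈1.417139, sp=5, e=sp−y≈3.582861; I≈6.610205, D=e−e_prev≈-1.131982; u=1/4·3.582861+0·6.610205+1·(-1.131982)≈-0.236267; next y=-4/5·1.417139+1/4·(-0.236267)≈-1.192778
n=4: y≈-1.192778, sp=5, e=sp−y≈6.192778; I≈12.802983, D=e−e_prev≈2.609916; u=1/4·6.192778+0·12.802983+1·2.609916≈4.158111; next y=-4/5·(-1.192778)+1/4·4.158111≈1.993750
n=5: y≈1.993750, sp=5, e=sp−y≈3.006250; I≈15.809233, D=e−e_prev≈-3.186528; u=1/4·3.006250+0·15.809233+1·(-3.186528)≈-2.434965; next y=-4/5·1.993750+1/4·(-2.434965)≈-2.203741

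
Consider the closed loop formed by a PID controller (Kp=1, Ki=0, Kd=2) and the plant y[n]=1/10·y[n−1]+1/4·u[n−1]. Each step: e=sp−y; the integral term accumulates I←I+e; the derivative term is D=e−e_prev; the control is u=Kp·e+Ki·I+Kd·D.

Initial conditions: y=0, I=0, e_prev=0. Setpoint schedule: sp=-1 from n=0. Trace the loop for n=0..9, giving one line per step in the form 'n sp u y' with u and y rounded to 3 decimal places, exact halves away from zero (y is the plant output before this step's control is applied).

0 -1 -3.000 0.000
1 -1 1.250 -0.750
2 -1 -3.213 0.238
3 -1 1.813 -0.779
4 -1 -3.685 0.375
5 -1 2.402 -0.884
6 -1 -4.303 0.512
7 -1 3.098 -1.025
8 -1 -5.065 0.672
9 -1 3.942 -1.199

(exact arithmetic carried between steps; '≈' marks a value shown rounded to 6 d.p. or computed from one; I and e_prev carry over from the previous line; the table rounds u and y to 3 d.p., halves away from zero)
n=0: y=0, sp=-1, e=sp−y=-1; I=-1, D=e−e_prev=-1; u=1·(-1)+0·(-1)+2·(-1)=-3; next y=1/10·0+1/4·(-3)=-0.75
n=1: y=-0.75, sp=-1, e=sp−y=-0.25; I=-1.25, D=e−e_prev=0.75; u=1·(-0.25)+0·(-1.25)+2·0.75=1.25; next y=1/10·(-0.75)+1/4·1.25=0.2375
n=2: y=0.2375, sp=-1, e=sp−y=-1.2375; I=-2.4875, D=e−e_prev=-0.9875; u=1·(-1.2375)+0·(-2.4875)+2·(-0.9875)=-3.2125; next y=1/10·0.2375+1/4·(-3.2125)=-0.779375
n=3: y=-0.779375, sp=-1, e=sp−y=-0.220625; I=-2.708125, D=e−e_prev=1.016875; u=1·(-0.220625)+0·(-2.708125)+2·1.016875=1.813125; next y=1/10·(-0.779375)+1/4·1.813125≈0.375344
n=4: y≈0.375344, sp=-1, e=sp−y≈-1.375344; I≈-4.083469, D=e−e_prev≈-1.154719; u=1·(-1.375344)+0·(-4.083469)+2·(-1.154719)≈-3.684781; next y=1/10·0.375344+1/4·(-3.684781)≈-0.883661
n=5: y≈-0.883661, sp=-1, e=sp−y≈-0.116339; I≈-4.199808, D=e−e_prev≈1.259005; u=1·(-0.116339)+0·(-4.199808)+2·1.259005≈2.401670; next y=1/10·(-0.883661)+1/4·2.401670≈0.512051
n=6: y≈0.512051, sp=-1, e=sp−y≈-1.512051; I≈-5.711859, D=e−e_prev≈-1.395712; u=1·(-1.512051)+0·(-5.711859)+2·(-1.395712)≈-4.303476; next y=1/10·0.512051+1/4·(-4.303476)≈-1.024664
n=7: y≈-1.024664, sp=-1, e=sp−y≈0.024664; I≈-5.687195, D=e−e_prev≈1.536715; u=1·0.024664+0·(-5.687195)+2·1.536715≈3.098095; next y=1/10·(-1.024664)+1/4·3.098095≈0.672057
n=8: y≈0.672057, sp=-1, e=sp−y≈-1.672057; I≈-7.359253, D=e−e_prev≈-1.696721; u=1·(-1.672057)+0·(-7.359253)+2·(-1.696721)≈-5.065500; next y=1/10·0.672057+1/4·(-5.065500)≈-1.199169
n=9: y≈-1.199169, sp=-1, e=sp−y≈0.199169; I≈-7.160083, D=e−e_prev≈1.871227; u=1·0.199169+0·(-7.160083)+2·1.871227≈3.941622; next y=1/10·(-1.199169)+1/4·3.941622≈0.865489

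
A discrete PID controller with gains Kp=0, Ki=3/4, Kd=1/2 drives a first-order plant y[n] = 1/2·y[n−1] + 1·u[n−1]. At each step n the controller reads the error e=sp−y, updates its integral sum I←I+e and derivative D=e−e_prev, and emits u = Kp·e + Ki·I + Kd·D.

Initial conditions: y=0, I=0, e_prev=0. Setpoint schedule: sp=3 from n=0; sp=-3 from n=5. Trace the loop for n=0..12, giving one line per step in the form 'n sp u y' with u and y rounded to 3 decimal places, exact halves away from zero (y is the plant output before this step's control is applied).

0 3 3.750 0.000
1 3 -0.188 3.750
2 3 3.703 1.688
3 3 0.082 4.547
4 3 3.091 2.355
5 -3 -7.413 4.269
6 -3 3.026 -5.279
7 -3 -7.120 0.387
8 -3 2.314 -6.927
9 -3 -5.620 -1.149
10 -3 2.187 -6.194
11 -3 -4.545 -0.910
12 -3 1.642 -5.000

(exact arithmetic carried between steps; '≈' marks a value shown rounded to 6 d.p. or computed from one; I and e_prev carry over from the previous line; the table rounds u and y to 3 d.p., halves away from zero)
n=0: y=0, sp=3, e=sp−y=3; I=3, D=e−e_prev=3; u=0·3+3/4·3+1/2·3=3.75; next y=1/2·0+1·3.75=3.75
n=1: y=3.75, sp=3, e=sp−y=-0.75; I=2.25, D=e−e_prev=-3.75; u=0·(-0.75)+3/4·2.25+1/2·(-3.75)=-0.1875; next y=1/2·3.75+1·(-0.1875)=1.6875
n=2: y=1.6875, sp=3, e=sp−y=1.3125; I=3.5625, D=e−e_prev=2.0625; u=0·1.3125+3/4·3.5625+1/2·2.0625=3.703125; next y=1/2·1.6875+1·3.703125=4.546875
n=3: y=4.546875, sp=3, e=sp−y=-1.546875; I=2.015625, D=e−e_prev=-2.859375; u=0·(-1.546875)+3/4·2.015625+1/2·(-2.859375)≈0.082031; next y=1/2·4.546875+1·0.082031≈2.355469
n=4: y≈2.355469, sp=3, e=sp−y≈0.644531; I≈2.660156, D=e−e_prev≈2.191406; u=0·0.644531+3/4·2.660156+1/2·2.191406≈3.090820; next y=1/2·2.355469+1·3.090820≈4.268555
n=5: y≈4.268555, sp=-3, e=sp−y≈-7.268555; I≈-4.608398, D=e−e_prev≈-7.913086; u=0·(-7.268555)+3/4·(-4.608398)+1/2·(-7.913086)≈-7.412842; next y=1/2·4.268555+1·(-7.412842)≈-5.278564
n=6: y≈-5.278564, sp=-3, e=sp−y≈2.278564; I≈-2.329834, D=e−e_prev≈9.547119; u=0·2.278564+3/4·(-2.329834)+1/2·9.547119≈3.026184; next y=1/2·(-5.278564)+1·3.026184≈0.386902
n=7: y≈0.386902, sp=-3, e=sp−y≈-3.386902; I≈-5.716736, D=e−e_prev≈-5.665466; u=0·(-3.386902)+3/4·(-5.716736)+1/2·(-5.665466)≈-7.120285; next y=1/2·0.386902+1·(-7.120285)≈-6.926834
n=8: y≈-6.926834, sp=-3, e=sp−y≈3.926834; I≈-1.789902, D=e−e_prev≈7.313736; u=0·3.926834+3/4·(-1.789902)+1/2·7.313736≈2.314442; next y=1/2·(-6.926834)+1·2.314442≈-1.148975
n=9: y≈-1.148975, sp=-3, e=sp−y≈-1.851025; I≈-3.640926, D=e−e_prev≈-5.777859; u=0·(-1.851025)+3/4·(-3.640926)+1/2·(-5.777859)≈-5.619624; next y=1/2·(-1.148975)+1·(-5.619624)≈-6.194112
n=10: y≈-6.194112, sp=-3, e=sp−y≈3.194112; I≈-0.446815, D=e−e_prev≈5.045136; u=0·3.194112+3/4·(-0.446815)+1/2·5.045136≈2.187457; next y=1/2·(-6.194112)+1·2.187457≈-0.909599
n=11: y≈-0.909599, sp=-3, e=sp−y≈-2.090401; I≈-2.537216, D=e−e_prev≈-5.284513; u=0·(-2.090401)+3/4·(-2.537216)+1/2·(-5.284513)≈-4.545169; next y=1/2·(-0.909599)+1·(-4.545169)≈-4.999968
n=12: y≈-4.999968, sp=-3, e=sp−y≈1.999968; I≈-0.537248, D=e−e_prev≈4.090369; u=0·1.999968+3/4·(-0.537248)+1/2·4.090369≈1.642249; next y=1/2·(-4.999968)+1·1.642249≈-0.857735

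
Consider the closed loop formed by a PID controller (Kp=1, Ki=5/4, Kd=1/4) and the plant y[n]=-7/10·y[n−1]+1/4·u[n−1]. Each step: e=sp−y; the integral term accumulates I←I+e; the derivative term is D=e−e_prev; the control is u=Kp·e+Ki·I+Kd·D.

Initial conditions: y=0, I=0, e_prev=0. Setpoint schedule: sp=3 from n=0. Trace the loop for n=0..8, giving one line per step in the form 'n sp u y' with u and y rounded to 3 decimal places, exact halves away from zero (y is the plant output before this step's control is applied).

(exact arithmetic carried between steps; '≈' marks a value shown rounded to 6 d.p. or computed from one; I and e_prev carry over from the previous line; the table rounds u and y to 3 d.p., halves away from zero)
n=0: y=0, sp=3, e=sp−y=3; I=3, D=e−e_prev=3; u=1·3+5/4·3+1/4·3=7.5; next y=-7/10·0+1/4·7.5=1.875
n=1: y=1.875, sp=3, e=sp−y=1.125; I=4.125, D=e−e_prev=-1.875; u=1·1.125+5/4·4.125+1/4·(-1.875)=5.8125; next y=-7/10·1.875+1/4·5.8125=0.140625
n=2: y=0.140625, sp=3, e=sp−y=2.859375; I=6.984375, D=e−e_prev=1.734375; u=1·2.859375+5/4·6.984375+1/4·1.734375≈12.023438; next y=-7/10·0.140625+1/4·12.023438≈2.907422
n=3: y≈2.907422, sp=3, e=sp−y≈0.092578; I≈7.076953, D=e−e_prev≈-2.766797; u=1·0.092578+5/4·7.076953+1/4·(-2.766797)≈8.247070; next y=-7/10·2.907422+1/4·8.247070≈0.026572
n=4: y≈0.026572, sp=3, e=sp−y≈2.973428; I≈10.050381, D=e−e_prev≈2.880850; u=1·2.973428+5/4·10.050381+1/4·2.880850≈16.256616; next y=-7/10·0.026572+1/4·16.256616≈4.045553
n=5: y≈4.045553, sp=3, e=sp−y≈-1.045553; I≈9.004827, D=e−e_prev≈-4.018981; u=1·(-1.045553)+5/4·9.004827+1/4·(-4.018981)≈9.205735; next y=-7/10·4.045553+1/4·9.205735≈-0.530454
n=6: y≈-0.530454, sp=3, e=sp−y≈3.530454; I≈12.535281, D=e−e_prev≈4.576007; u=1·3.530454+5/4·12.535281+1/4·4.576007≈20.343557; next y=-7/10·(-0.530454)+1/4·20.343557≈5.457207
n=7: y≈5.457207, sp=3, e=sp−y≈-2.457207; I≈10.078074, D=e−e_prev≈-5.987660; u=1·(-2.457207)+5/4·10.078074+1/4·(-5.987660)≈8.643471; next y=-7/10·5.457207+1/4·8.643471≈-1.659177
n=8: y≈-1.659177, sp=3, e=sp−y≈4.659177; I≈14.737251, D=e−e_prev≈7.116383; u=1·4.659177+5/4·14.737251+1/4·7.116383≈24.859837; next y=-7/10·(-1.659177)+1/4·24.859837≈7.376383

0 3 7.500 0.000
1 3 5.813 1.875
2 3 12.023 0.141
3 3 8.247 2.907
4 3 16.257 0.027
5 3 9.206 4.046
6 3 20.344 -0.530
7 3 8.643 5.457
8 3 24.860 -1.659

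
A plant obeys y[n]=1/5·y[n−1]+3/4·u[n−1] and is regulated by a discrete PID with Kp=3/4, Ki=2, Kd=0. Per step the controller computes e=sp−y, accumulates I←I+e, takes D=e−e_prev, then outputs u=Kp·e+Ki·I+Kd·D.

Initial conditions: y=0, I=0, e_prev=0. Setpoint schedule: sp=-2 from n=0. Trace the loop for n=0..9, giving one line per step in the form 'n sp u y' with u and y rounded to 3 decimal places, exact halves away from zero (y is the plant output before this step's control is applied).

0 -2 -5.500 0.000
1 -2 1.844 -4.125
2 -2 -6.784 0.558
3 -2 3.320 -4.976
4 -2 -8.522 1.494
5 -2 5.354 -6.093
6 -2 -10.907 2.797
7 -2 8.148 -7.621
8 -2 -14.181 4.587
9 -2 11.985 -9.719

(exact arithmetic carried between steps; '≈' marks a value shown rounded to 6 d.p. or computed from one; I and e_prev carry over from the previous line; the table rounds u and y to 3 d.p., halves away from zero)
n=0: y=0, sp=-2, e=sp−y=-2; I=-2, D=e−e_prev=-2; u=3/4·(-2)+2·(-2)+0·(-2)=-5.5; next y=1/5·0+3/4·(-5.5)=-4.125
n=1: y=-4.125, sp=-2, e=sp−y=2.125; I=0.125, D=e−e_prev=4.125; u=3/4·2.125+2·0.125+0·4.125=1.84375; next y=1/5·(-4.125)+3/4·1.84375≈0.557813
n=2: y≈0.557813, sp=-2, e=sp−y≈-2.557813; I≈-2.432813, D=e−e_prev≈-4.682813; u=3/4·(-2.557813)+2·(-2.432813)+0·(-4.682813)≈-6.783984; next y=1/5·0.557813+3/4·(-6.783984)≈-4.976426
n=3: y≈-4.976426, sp=-2, e=sp−y≈2.976426; I≈0.543613, D=e−e_prev≈5.534238; u=3/4·2.976426+2·0.543613+0·5.534238≈3.319546; next y=1/5·(-4.976426)+3/4·3.319546≈1.494374
n=4: y≈1.494374, sp=-2, e=sp−y≈-3.494374; I≈-2.950761, D=e−e_prev≈-6.470800; u=3/4·(-3.494374)+2·(-2.950761)+0·(-6.470800)≈-8.522303; next y=1/5·1.494374+3/4·(-8.522303)≈-6.092852
n=5: y≈-6.092852, sp=-2, e=sp−y≈4.092852; I≈1.142091, D=e−e_prev≈7.587226; u=3/4·4.092852+2·1.142091+0·7.587226≈5.353821; next y=1/5·(-6.092852)+3/4·5.353821≈2.796796
n=6: y≈2.796796, sp=-2, e=sp−y≈-4.796796; I≈-3.654704, D=e−e_prev≈-8.889648; u=3/4·(-4.796796)+2·(-3.654704)+0·(-8.889648)≈-10.907006; next y=1/5·2.796796+3/4·(-10.907006)≈-7.620895
n=7: y≈-7.620895, sp=-2, e=sp−y≈5.620895; I≈1.966191, D=e−e_prev≈10.417691; u=3/4·5.620895+2·1.966191+0·10.417691≈8.148053; next y=1/5·(-7.620895)+3/4·8.148053≈4.586860
n=8: y≈4.586860, sp=-2, e=sp−y≈-6.586860; I≈-4.620670, D=e−e_prev≈-12.207756; u=3/4·(-6.586860)+2·(-4.620670)+0·(-12.207756)≈-14.181485; next y=1/5·4.586860+3/4·(-14.181485)≈-9.718742
n=9: y≈-9.718742, sp=-2, e=sp−y≈7.718742; I≈3.098072, D=e−e_prev≈14.305602; u=3/4·7.718742+2·3.098072+0·14.305602≈11.985200; next y=1/5·(-9.718742)+3/4·11.985200≈7.045152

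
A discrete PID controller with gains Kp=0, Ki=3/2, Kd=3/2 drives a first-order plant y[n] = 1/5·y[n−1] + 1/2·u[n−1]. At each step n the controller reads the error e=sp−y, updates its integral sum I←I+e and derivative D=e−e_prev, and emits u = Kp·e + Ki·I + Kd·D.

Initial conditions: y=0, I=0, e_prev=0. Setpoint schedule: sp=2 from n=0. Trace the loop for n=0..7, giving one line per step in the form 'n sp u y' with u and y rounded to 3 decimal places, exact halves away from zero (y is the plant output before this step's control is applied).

0 2 6.000 0.000
1 2 -3.000 3.000
2 2 11.700 -0.900
3 2 -9.510 5.670
4 2 22.713 -3.621
5 2 -25.552 10.632
6 2 46.725 -10.649
7 2 -61.870 21.233

(exact arithmetic carried between steps; '≈' marks a value shown rounded to 6 d.p. or computed from one; I and e_prev carry over from the previous line; the table rounds u and y to 3 d.p., halves away from zero)
n=0: y=0, sp=2, e=sp−y=2; I=2, D=e−e_prev=2; u=0·2+3/2·2+3/2·2=6; next y=1/5·0+1/2·6=3
n=1: y=3, sp=2, e=sp−y=-1; I=1, D=e−e_prev=-3; u=0·(-1)+3/2·1+3/2·(-3)=-3; next y=1/5·3+1/2·(-3)=-0.9
n=2: y=-0.9, sp=2, e=sp−y=2.9; I=3.9, D=e−e_prev=3.9; u=0·2.9+3/2·3.9+3/2·3.9=11.7; next y=1/5·(-0.9)+1/2·11.7=5.67
n=3: y=5.67, sp=2, e=sp−y=-3.67; I=0.23, D=e−e_prev=-6.57; u=0·(-3.67)+3/2·0.23+3/2·(-6.57)=-9.51; next y=1/5·5.67+1/2·(-9.51)=-3.621
n=4: y=-3.621, sp=2, e=sp−y=5.621; I=5.851, D=e−e_prev=9.291; u=0·5.621+3/2·5.851+3/2·9.291=22.713; next y=1/5·(-3.621)+1/2·22.713=10.6323
n=5: y=10.6323, sp=2, e=sp−y=-8.6323; I=-2.7813, D=e−e_prev=-14.2533; u=0·(-8.6323)+3/2·(-2.7813)+3/2·(-14.2533)=-25.5519; next y=1/5·10.6323+1/2·(-25.5519)=-10.64949
n=6: y=-10.64949, sp=2, e=sp−y=12.64949; I=9.86819, D=e−e_prev=21.28179; u=0·12.64949+3/2·9.86819+3/2·21.28179=46.72497; next y=1/5·(-10.64949)+1/2·46.72497=21.232587
n=7: y=21.232587, sp=2, e=sp−y=-19.232587; I=-9.364397, D=e−e_prev=-31.882077; u=0·(-19.232587)+3/2·(-9.364397)+3/2·(-31.882077)=-61.869711; next y=1/5·21.232587+1/2·(-61.869711)≈-26.688338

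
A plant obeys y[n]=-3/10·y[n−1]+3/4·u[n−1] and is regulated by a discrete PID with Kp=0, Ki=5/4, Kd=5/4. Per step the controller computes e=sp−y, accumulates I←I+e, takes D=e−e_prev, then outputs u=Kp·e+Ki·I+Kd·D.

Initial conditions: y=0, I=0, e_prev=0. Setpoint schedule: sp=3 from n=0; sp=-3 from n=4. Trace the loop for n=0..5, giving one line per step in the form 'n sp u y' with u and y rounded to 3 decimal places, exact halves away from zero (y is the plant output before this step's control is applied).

0 3 7.500 0.000
1 3 -6.563 5.625
2 3 27.773 -6.609
3 3 -49.063 22.813
4 -3 114.084 -43.641
5 -3 -266.425 98.656

(exact arithmetic carried between steps; '≈' marks a value shown rounded to 6 d.p. or computed from one; I and e_prev carry over from the previous line; the table rounds u and y to 3 d.p., halves away from zero)
n=0: y=0, sp=3, e=sp−y=3; I=3, D=e−e_prev=3; u=0·3+5/4·3+5/4·3=7.5; next y=-3/10·0+3/4·7.5=5.625
n=1: y=5.625, sp=3, e=sp−y=-2.625; I=0.375, D=e−e_prev=-5.625; u=0·(-2.625)+5/4·0.375+5/4·(-5.625)=-6.5625; next y=-3/10·5.625+3/4·(-6.5625)=-6.609375
n=2: y=-6.609375, sp=3, e=sp−y=9.609375; I=9.984375, D=e−e_prev=12.234375; u=0·9.609375+5/4·9.984375+5/4·12.234375≈27.773438; next y=-3/10·(-6.609375)+3/4·27.773438≈22.812891
n=3: y≈22.812891, sp=3, e=sp−y≈-19.812891; I≈-9.828516, D=e−e_prev≈-29.422266; u=0·(-19.812891)+5/4·(-9.828516)+5/4·(-29.422266)≈-49.063477; next y=-3/10·22.812891+3/4·(-49.063477)≈-43.641475
n=4: y≈-43.641475, sp=-3, e=sp−y≈40.641475; I≈30.812959, D=e−e_prev≈60.454365; u=0·40.641475+5/4·30.812959+5/4·60.454365≈114.084155; next y=-3/10·(-43.641475)+3/4·114.084155≈98.655559
n=5: y≈98.655559, sp=-3, e=sp−y≈-101.655559; I≈-70.842600, D=e−e_prev≈-142.297033; u=0·(-101.655559)+5/4·(-70.842600)+5/4·(-142.297033)≈-266.424542; next y=-3/10·98.655559+3/4·(-266.424542)≈-229.415074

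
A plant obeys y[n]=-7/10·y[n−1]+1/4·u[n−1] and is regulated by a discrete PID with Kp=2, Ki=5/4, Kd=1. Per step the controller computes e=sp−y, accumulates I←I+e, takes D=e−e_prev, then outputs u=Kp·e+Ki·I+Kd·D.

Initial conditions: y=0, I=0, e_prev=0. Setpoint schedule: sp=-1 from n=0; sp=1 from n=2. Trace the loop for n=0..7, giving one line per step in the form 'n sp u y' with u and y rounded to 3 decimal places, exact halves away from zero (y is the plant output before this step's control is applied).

(exact arithmetic carried between steps; '≈' marks a value shown rounded to 6 d.p. or computed from one; I and e_prev carry over from the previous line; the table rounds u and y to 3 d.p., halves away from zero)
n=0: y=0, sp=-1, e=sp−y=-1; I=-1, D=e−e_prev=-1; u=2·(-1)+5/4·(-1)+1·(-1)=-4.25; next y=-7/10·0+1/4·(-4.25)=-1.0625
n=1: y=-1.0625, sp=-1, e=sp−y=0.0625; I=-0.9375, D=e−e_prev=1.0625; u=2·0.0625+5/4·(-0.9375)+1·1.0625=0.015625; next y=-7/10·(-1.0625)+1/4·0.015625≈0.747656
n=2: y≈0.747656, sp=1, e=sp−y≈0.252344; I≈-0.685156, D=e−e_prev≈0.189844; u=2·0.252344+5/4·(-0.685156)+1·0.189844≈-0.161914; next y=-7/10·0.747656+1/4·(-0.161914)≈-0.563838
n=3: y≈-0.563838, sp=1, e=sp−y≈1.563838; I≈0.878682, D=e−e_prev≈1.311494; u=2·1.563838+5/4·0.878682+1·1.311494≈5.537522; next y=-7/10·(-0.563838)+1/4·5.537522≈1.779067
n=4: y≈1.779067, sp=1, e=sp−y≈-0.779067; I≈0.099615, D=e−e_prev≈-2.342905; u=2·(-0.779067)+5/4·0.099615+1·(-2.342905)≈-3.776521; next y=-7/10·1.779067+1/4·(-3.776521)≈-2.189477
n=5: y≈-2.189477, sp=1, e=sp−y≈3.189477; I≈3.289092, D=e−e_prev≈3.968544; u=2·3.189477+5/4·3.289092+1·3.968544≈14.458863; next y=-7/10·(-2.189477)+1/4·14.458863≈5.147350
n=6: y≈5.147350, sp=1, e=sp−y≈-4.147350; I≈-0.858258, D=e−e_prev≈-7.336827; u=2·(-4.147350)+5/4·(-0.858258)+1·(-7.336827)≈-16.704349; next y=-7/10·5.147350+1/4·(-16.704349)≈-7.779232
n=7: y≈-7.779232, sp=1, e=sp−y≈8.779232; I≈7.920974, D=e−e_prev≈12.926582; u=2·8.779232+5/4·7.920974+1·12.926582≈40.386263; next y=-7/10·(-7.779232)+1/4·40.386263≈15.542028

0 -1 -4.250 0.000
1 -1 0.016 -1.063
2 1 -0.162 0.748
3 1 5.538 -0.564
4 1 -3.777 1.779
5 1 14.459 -2.189
6 1 -16.704 5.147
7 1 40.386 -7.779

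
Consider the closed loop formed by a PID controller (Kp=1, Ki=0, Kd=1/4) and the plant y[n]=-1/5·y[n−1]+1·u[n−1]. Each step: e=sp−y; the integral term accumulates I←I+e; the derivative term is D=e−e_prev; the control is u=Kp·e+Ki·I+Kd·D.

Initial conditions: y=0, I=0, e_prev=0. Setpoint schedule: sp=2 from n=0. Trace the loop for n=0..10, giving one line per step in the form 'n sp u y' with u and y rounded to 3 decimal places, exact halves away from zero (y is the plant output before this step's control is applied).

0 2 2.500 0.000
1 2 -1.125 2.500
2 2 4.656 -1.625
3 2 -4.633 4.981
4 2 10.282 -5.629
5 2 -13.667 11.407
6 2 24.787 -15.948
7 2 -36.958 27.977
8 2 62.185 -42.553
9 2 -97.008 70.696
10 2 158.608 -111.148

(exact arithmetic carried between steps; '≈' marks a value shown rounded to 6 d.p. or computed from one; I and e_prev carry over from the previous line; the table rounds u and y to 3 d.p., halves away from zero)
n=0: y=0, sp=2, e=sp−y=2; I=2, D=e−e_prev=2; u=1·2+0·2+1/4·2=2.5; next y=-1/5·0+1·2.5=2.5
n=1: y=2.5, sp=2, e=sp−y=-0.5; I=1.5, D=e−e_prev=-2.5; u=1·(-0.5)+0·1.5+1/4·(-2.5)=-1.125; next y=-1/5·2.5+1·(-1.125)=-1.625
n=2: y=-1.625, sp=2, e=sp−y=3.625; I=5.125, D=e−e_prev=4.125; u=1·3.625+0·5.125+1/4·4.125=4.65625; next y=-1/5·(-1.625)+1·4.65625=4.98125
n=3: y=4.98125, sp=2, e=sp−y=-2.98125; I=2.14375, D=e−e_prev=-6.60625; u=1·(-2.98125)+0·2.14375+1/4·(-6.60625)≈-4.632813; next y=-1/5·4.98125+1·(-4.632813)≈-5.629063
n=4: y≈-5.629063, sp=2, e=sp−y≈7.629063; I≈9.772813, D=e−e_prev≈10.610313; u=1·7.629063+0·9.772813+1/4·10.610313≈10.281641; next y=-1/5·(-5.629063)+1·10.281641≈11.407453
n=5: y≈11.407453, sp=2, e=sp−y≈-9.407453; I≈0.365359, D=e−e_prev≈-17.036516; u=1·(-9.407453)+0·0.365359+1/4·(-17.036516)≈-13.666582; next y=-1/5·11.407453+1·(-13.666582)≈-15.948073
n=6: y≈-15.948073, sp=2, e=sp−y≈17.948073; I≈18.313432, D=e−e_prev≈27.355526; u=1·17.948073+0·18.313432+1/4·27.355526≈24.786954; next y=-1/5·(-15.948073)+1·24.786954≈27.976569
n=7: y≈27.976569, sp=2, e=sp−y≈-25.976569; I≈-7.663137, D=e−e_prev≈-43.924641; u=1·(-25.976569)+0·(-7.663137)+1/4·(-43.924641)≈-36.957729; next y=-1/5·27.976569+1·(-36.957729)≈-42.553043
n=8: y≈-42.553043, sp=2, e=sp−y≈44.553043; I≈36.889906, D=e−e_prev≈70.529611; u=1·44.553043+0·36.889906+1/4·70.529611≈62.185446; next y=-1/5·(-42.553043)+1·62.185446≈70.696054
n=9: y≈70.696054, sp=2, e=sp−y≈-68.696054; I≈-31.806148, D=e−e_prev≈-113.249097; u=1·(-68.696054)+0·(-31.806148)+1/4·(-113.249097)≈-97.008328; next y=-1/5·70.696054+1·(-97.008328)≈-111.147539
n=10: y≈-111.147539, sp=2, e=sp−y≈113.147539; I≈81.341391, D=e−e_prev≈181.843593; u=1·113.147539+0·81.341391+1/4·181.843593≈158.608437; next y=-1/5·(-111.147539)+1·158.608437≈180.837945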